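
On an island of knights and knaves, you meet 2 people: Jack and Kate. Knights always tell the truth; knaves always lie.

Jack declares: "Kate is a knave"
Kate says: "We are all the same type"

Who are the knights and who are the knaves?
Jack is a knight.
Kate is a knave.

Verification:
- Jack (knight) says "Kate is a knave" - this is TRUE because Kate is a knave.
- Kate (knave) says "We are all the same type" - this is FALSE (a lie) because Jack is a knight and Kate is a knave.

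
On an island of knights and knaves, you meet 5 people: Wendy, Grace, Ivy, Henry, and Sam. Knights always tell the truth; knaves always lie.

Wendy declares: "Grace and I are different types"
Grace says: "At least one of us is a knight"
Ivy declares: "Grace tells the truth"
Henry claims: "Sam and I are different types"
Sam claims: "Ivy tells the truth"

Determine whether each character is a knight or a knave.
Wendy is a knave.
Grace is a knave.
Ivy is a knave.
Henry is a knave.
Sam is a knave.

Verification:
- Wendy (knave) says "Grace and I are different types" - this is FALSE (a lie) because Wendy is a knave and Grace is a knave.
- Grace (knave) says "At least one of us is a knight" - this is FALSE (a lie) because no one is a knight.
- Ivy (knave) says "Grace tells the truth" - this is FALSE (a lie) because Grace is a knave.
- Henry (knave) says "Sam and I are different types" - this is FALSE (a lie) because Henry is a knave and Sam is a knave.
- Sam (knave) says "Ivy tells the truth" - this is FALSE (a lie) because Ivy is a knave.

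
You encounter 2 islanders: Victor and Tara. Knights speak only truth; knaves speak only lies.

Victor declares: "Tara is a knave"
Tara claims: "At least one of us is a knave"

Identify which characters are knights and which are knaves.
Victor is a knave.
Tara is a knight.

Verification:
- Victor (knave) says "Tara is a knave" - this is FALSE (a lie) because Tara is a knight.
- Tara (knight) says "At least one of us is a knave" - this is TRUE because Victor is a knave.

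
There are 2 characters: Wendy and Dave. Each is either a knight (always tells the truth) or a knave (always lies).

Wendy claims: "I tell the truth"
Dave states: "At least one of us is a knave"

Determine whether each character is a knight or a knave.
Wendy is a knave.
Dave is a knight.

Verification:
- Wendy (knave) says "I tell the truth" - this is FALSE (a lie) because Wendy is a knave.
- Dave (knight) says "At least one of us is a knave" - this is TRUE because Wendy is a knave.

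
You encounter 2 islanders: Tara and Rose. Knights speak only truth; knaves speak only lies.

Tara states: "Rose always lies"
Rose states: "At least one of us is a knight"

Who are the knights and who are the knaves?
Tara is a knave.
Rose is a knight.

Verification:
- Tara (knave) says "Rose always lies" - this is FALSE (a lie) because Rose is a knight.
- Rose (knight) says "At least one of us is a knight" - this is TRUE because Rose is a knight.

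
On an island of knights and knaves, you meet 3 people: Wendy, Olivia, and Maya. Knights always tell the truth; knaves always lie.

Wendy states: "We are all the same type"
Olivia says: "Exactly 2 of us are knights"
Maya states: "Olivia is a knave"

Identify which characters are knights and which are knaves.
Wendy is a knave.
Olivia is a knave.
Maya is a knight.

Verification:
- Wendy (knave) says "We are all the same type" - this is FALSE (a lie) because Maya is a knight and Wendy and Olivia are knaves.
- Olivia (knave) says "Exactly 2 of us are knights" - this is FALSE (a lie) because there are 1 knights.
- Maya (knight) says "Olivia is a knave" - this is TRUE because Olivia is a knave.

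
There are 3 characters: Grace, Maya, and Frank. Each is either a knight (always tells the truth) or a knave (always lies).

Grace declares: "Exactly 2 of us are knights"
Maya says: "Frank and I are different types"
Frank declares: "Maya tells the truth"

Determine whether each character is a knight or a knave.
Grace is a knave.
Maya is a knave.
Frank is a knave.

Verification:
- Grace (knave) says "Exactly 2 of us are knights" - this is FALSE (a lie) because there are 0 knights.
- Maya (knave) says "Frank and I are different types" - this is FALSE (a lie) because Maya is a knave and Frank is a knave.
- Frank (knave) says "Maya tells the truth" - this is FALSE (a lie) because Maya is a knave.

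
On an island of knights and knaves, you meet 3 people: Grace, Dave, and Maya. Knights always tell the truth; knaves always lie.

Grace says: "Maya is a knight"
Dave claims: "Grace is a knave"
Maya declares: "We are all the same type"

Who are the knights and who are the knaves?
Grace is a knave.
Dave is a knight.
Maya is a knave.

Verification:
- Grace (knave) says "Maya is a knight" - this is FALSE (a lie) because Maya is a knave.
- Dave (knight) says "Grace is a knave" - this is TRUE because Grace is a knave.
- Maya (knave) says "We are all the same type" - this is FALSE (a lie) because Dave is a knight and Grace and Maya are knaves.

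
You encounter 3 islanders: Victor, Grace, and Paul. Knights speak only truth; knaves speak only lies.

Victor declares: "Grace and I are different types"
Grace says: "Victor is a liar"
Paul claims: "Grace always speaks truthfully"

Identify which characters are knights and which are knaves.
Victor is a knight.
Grace is a knave.
Paul is a knave.

Verification:
- Victor (knight) says "Grace and I are different types" - this is TRUE because Victor is a knight and Grace is a knave.
- Grace (knave) says "Victor is a liar" - this is FALSE (a lie) because Victor is a knight.
- Paul (knave) says "Grace always speaks truthfully" - this is FALSE (a lie) because Grace is a knave.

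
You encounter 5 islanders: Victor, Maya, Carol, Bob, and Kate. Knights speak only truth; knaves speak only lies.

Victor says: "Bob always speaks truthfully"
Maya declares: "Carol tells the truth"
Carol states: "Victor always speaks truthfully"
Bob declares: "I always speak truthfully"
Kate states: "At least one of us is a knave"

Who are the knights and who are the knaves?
Victor is a knave.
Maya is a knave.
Carol is a knave.
Bob is a knave.
Kate is a knight.

Verification:
- Victor (knave) says "Bob always speaks truthfully" - this is FALSE (a lie) because Bob is a knave.
- Maya (knave) says "Carol tells the truth" - this is FALSE (a lie) because Carol is a knave.
- Carol (knave) says "Victor always speaks truthfully" - this is FALSE (a lie) because Victor is a knave.
- Bob (knave) says "I always speak truthfully" - this is FALSE (a lie) because Bob is a knave.
- Kate (knight) says "At least one of us is a knave" - this is TRUE because Victor, Maya, Carol, and Bob are knaves.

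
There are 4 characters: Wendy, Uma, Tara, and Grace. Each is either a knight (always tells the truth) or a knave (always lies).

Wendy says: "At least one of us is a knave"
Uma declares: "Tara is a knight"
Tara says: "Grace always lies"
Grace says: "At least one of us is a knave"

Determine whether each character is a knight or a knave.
Wendy is a knight.
Uma is a knave.
Tara is a knave.
Grace is a knight.

Verification:
- Wendy (knight) says "At least one of us is a knave" - this is TRUE because Uma and Tara are knaves.
- Uma (knave) says "Tara is a knight" - this is FALSE (a lie) because Tara is a knave.
- Tara (knave) says "Grace always lies" - this is FALSE (a lie) because Grace is a knight.
- Grace (knight) says "At least one of us is a knave" - this is TRUE because Uma and Tara are knaves.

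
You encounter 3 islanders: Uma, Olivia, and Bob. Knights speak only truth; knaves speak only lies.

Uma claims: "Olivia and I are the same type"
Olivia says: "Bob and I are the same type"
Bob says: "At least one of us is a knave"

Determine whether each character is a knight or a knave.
Uma is a knave.
Olivia is a knight.
Bob is a knight.

Verification:
- Uma (knave) says "Olivia and I are the same type" - this is FALSE (a lie) because Uma is a knave and Olivia is a knight.
- Olivia (knight) says "Bob and I are the same type" - this is TRUE because Olivia is a knight and Bob is a knight.
- Bob (knight) says "At least one of us is a knave" - this is TRUE because Uma is a knave.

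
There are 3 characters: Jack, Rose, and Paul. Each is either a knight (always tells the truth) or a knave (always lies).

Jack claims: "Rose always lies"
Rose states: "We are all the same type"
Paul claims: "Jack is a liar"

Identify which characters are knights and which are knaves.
Jack is a knight.
Rose is a knave.
Paul is a knave.

Verification:
- Jack (knight) says "Rose always lies" - this is TRUE because Rose is a knave.
- Rose (knave) says "We are all the same type" - this is FALSE (a lie) because Jack is a knight and Rose and Paul are knaves.
- Paul (knave) says "Jack is a liar" - this is FALSE (a lie) because Jack is a knight.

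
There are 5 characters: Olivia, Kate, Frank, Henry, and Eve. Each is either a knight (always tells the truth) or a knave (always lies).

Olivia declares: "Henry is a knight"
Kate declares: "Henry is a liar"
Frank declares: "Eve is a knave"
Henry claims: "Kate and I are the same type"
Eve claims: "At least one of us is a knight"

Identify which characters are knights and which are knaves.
Olivia is a knave.
Kate is a knight.
Frank is a knave.
Henry is a knave.
Eve is a knight.

Verification:
- Olivia (knave) says "Henry is a knight" - this is FALSE (a lie) because Henry is a knave.
- Kate (knight) says "Henry is a liar" - this is TRUE because Henry is a knave.
- Frank (knave) says "Eve is a knave" - this is FALSE (a lie) because Eve is a knight.
- Henry (knave) says "Kate and I are the same type" - this is FALSE (a lie) because Henry is a knave and Kate is a knight.
- Eve (knight) says "At least one of us is a knight" - this is TRUE because Kate and Eve are knights.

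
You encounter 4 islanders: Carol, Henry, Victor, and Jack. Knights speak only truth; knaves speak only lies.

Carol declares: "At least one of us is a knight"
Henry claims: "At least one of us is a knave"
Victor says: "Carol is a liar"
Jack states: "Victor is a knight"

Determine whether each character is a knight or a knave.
Carol is a knight.
Henry is a knight.
Victor is a knave.
Jack is a knave.

Verification:
- Carol (knight) says "At least one of us is a knight" - this is TRUE because Carol and Henry are knights.
- Henry (knight) says "At least one of us is a knave" - this is TRUE because Victor and Jack are knaves.
- Victor (knave) says "Carol is a liar" - this is FALSE (a lie) because Carol is a knight.
- Jack (knave) says "Victor is a knight" - this is FALSE (a lie) because Victor is a knave.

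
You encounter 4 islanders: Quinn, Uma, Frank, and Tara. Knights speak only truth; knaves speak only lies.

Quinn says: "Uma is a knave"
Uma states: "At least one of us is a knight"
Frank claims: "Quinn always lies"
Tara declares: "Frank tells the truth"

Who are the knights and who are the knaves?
Quinn is a knave.
Uma is a knight.
Frank is a knight.
Tara is a knight.

Verification:
- Quinn (knave) says "Uma is a knave" - this is FALSE (a lie) because Uma is a knight.
- Uma (knight) says "At least one of us is a knight" - this is TRUE because Uma, Frank, and Tara are knights.
- Frank (knight) says "Quinn always lies" - this is TRUE because Quinn is a knave.
- Tara (knight) says "Frank tells the truth" - this is TRUE because Frank is a knight.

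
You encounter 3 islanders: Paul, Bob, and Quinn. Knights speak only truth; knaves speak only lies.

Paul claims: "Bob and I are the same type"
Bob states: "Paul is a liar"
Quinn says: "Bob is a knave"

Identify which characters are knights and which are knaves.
Paul is a knave.
Bob is a knight.
Quinn is a knave.

Verification:
- Paul (knave) says "Bob and I are the same type" - this is FALSE (a lie) because Paul is a knave and Bob is a knight.
- Bob (knight) says "Paul is a liar" - this is TRUE because Paul is a knave.
- Quinn (knave) says "Bob is a knave" - this is FALSE (a lie) because Bob is a knight.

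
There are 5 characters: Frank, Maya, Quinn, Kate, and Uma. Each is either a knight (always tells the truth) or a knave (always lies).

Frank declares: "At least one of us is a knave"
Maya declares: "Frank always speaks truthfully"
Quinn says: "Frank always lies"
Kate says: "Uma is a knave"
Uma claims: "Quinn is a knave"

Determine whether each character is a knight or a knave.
Frank is a knight.
Maya is a knight.
Quinn is a knave.
Kate is a knave.
Uma is a knight.

Verification:
- Frank (knight) says "At least one of us is a knave" - this is TRUE because Quinn and Kate are knaves.
- Maya (knight) says "Frank always speaks truthfully" - this is TRUE because Frank is a knight.
- Quinn (knave) says "Frank always lies" - this is FALSE (a lie) because Frank is a knight.
- Kate (knave) says "Uma is a knave" - this is FALSE (a lie) because Uma is a knight.
- Uma (knight) says "Quinn is a knave" - this is TRUE because Quinn is a knave.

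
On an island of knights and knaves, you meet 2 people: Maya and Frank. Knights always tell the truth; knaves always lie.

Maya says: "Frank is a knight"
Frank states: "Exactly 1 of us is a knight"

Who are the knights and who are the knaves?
Maya is a knave.
Frank is a knave.

Verification:
- Maya (knave) says "Frank is a knight" - this is FALSE (a lie) because Frank is a knave.
- Frank (knave) says "Exactly 1 of us is a knight" - this is FALSE (a lie) because there are 0 knights.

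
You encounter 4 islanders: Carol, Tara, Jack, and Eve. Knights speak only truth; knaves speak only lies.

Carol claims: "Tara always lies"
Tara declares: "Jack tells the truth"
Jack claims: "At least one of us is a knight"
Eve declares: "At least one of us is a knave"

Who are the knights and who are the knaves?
Carol is a knave.
Tara is a knight.
Jack is a knight.
Eve is a knight.

Verification:
- Carol (knave) says "Tara always lies" - this is FALSE (a lie) because Tara is a knight.
- Tara (knight) says "Jack tells the truth" - this is TRUE because Jack is a knight.
- Jack (knight) says "At least one of us is a knight" - this is TRUE because Tara, Jack, and Eve are knights.
- Eve (knight) says "At least one of us is a knave" - this is TRUE because Carol is a knave.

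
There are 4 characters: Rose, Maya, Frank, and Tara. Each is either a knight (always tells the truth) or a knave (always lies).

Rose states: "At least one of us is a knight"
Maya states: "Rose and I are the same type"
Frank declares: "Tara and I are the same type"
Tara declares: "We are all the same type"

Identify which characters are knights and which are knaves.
Rose is a knight.
Maya is a knight.
Frank is a knight.
Tara is a knight.

Verification:
- Rose (knight) says "At least one of us is a knight" - this is TRUE because Rose, Maya, Frank, and Tara are knights.
- Maya (knight) says "Rose and I are the same type" - this is TRUE because Maya is a knight and Rose is a knight.
- Frank (knight) says "Tara and I are the same type" - this is TRUE because Frank is a knight and Tara is a knight.
- Tara (knight) says "We are all the same type" - this is TRUE because Rose, Maya, Frank, and Tara are knights.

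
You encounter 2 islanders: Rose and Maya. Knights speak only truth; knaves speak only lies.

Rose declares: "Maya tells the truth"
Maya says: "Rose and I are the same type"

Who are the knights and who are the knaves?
Rose is a knight.
Maya is a knight.

Verification:
- Rose (knight) says "Maya tells the truth" - this is TRUE because Maya is a knight.
- Maya (knight) says "Rose and I are the same type" - this is TRUE because Maya is a knight and Rose is a knight.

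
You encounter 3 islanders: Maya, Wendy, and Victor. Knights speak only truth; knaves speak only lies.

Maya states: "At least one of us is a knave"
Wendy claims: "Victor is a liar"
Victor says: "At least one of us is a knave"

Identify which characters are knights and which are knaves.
Maya is a knight.
Wendy is a knave.
Victor is a knight.

Verification:
- Maya (knight) says "At least one of us is a knave" - this is TRUE because Wendy is a knave.
- Wendy (knave) says "Victor is a liar" - this is FALSE (a lie) because Victor is a knight.
- Victor (knight) says "At least one of us is a knave" - this is TRUE because Wendy is a knave.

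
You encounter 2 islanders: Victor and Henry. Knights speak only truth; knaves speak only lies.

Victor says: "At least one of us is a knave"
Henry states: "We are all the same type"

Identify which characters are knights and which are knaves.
Victor is a knight.
Henry is a knave.

Verification:
- Victor (knight) says "At least one of us is a knave" - this is TRUE because Henry is a knave.
- Henry (knave) says "We are all the same type" - this is FALSE (a lie) because Victor is a knight and Henry is a knave.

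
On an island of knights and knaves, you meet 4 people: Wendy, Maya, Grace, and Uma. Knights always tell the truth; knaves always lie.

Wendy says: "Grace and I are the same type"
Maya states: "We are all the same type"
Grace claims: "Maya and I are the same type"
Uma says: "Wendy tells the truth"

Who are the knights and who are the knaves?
Wendy is a knight.
Maya is a knight.
Grace is a knight.
Uma is a knight.

Verification:
- Wendy (knight) says "Grace and I are the same type" - this is TRUE because Wendy is a knight and Grace is a knight.
- Maya (knight) says "We are all the same type" - this is TRUE because Wendy, Maya, Grace, and Uma are knights.
- Grace (knight) says "Maya and I are the same type" - this is TRUE because Grace is a knight and Maya is a knight.
- Uma (knight) says "Wendy tells the truth" - this is TRUE because Wendy is a knight.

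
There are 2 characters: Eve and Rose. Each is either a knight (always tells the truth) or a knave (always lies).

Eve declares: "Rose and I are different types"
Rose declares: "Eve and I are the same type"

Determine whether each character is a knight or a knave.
Eve is a knight.
Rose is a knave.

Verification:
- Eve (knight) says "Rose and I are different types" - this is TRUE because Eve is a knight and Rose is a knave.
- Rose (knave) says "Eve and I are the same type" - this is FALSE (a lie) because Rose is a knave and Eve is a knight.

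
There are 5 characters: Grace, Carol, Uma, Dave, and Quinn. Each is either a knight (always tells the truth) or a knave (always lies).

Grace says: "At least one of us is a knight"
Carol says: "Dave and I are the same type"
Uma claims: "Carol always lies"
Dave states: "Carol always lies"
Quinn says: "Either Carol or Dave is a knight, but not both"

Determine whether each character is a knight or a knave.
Grace is a knight.
Carol is a knave.
Uma is a knight.
Dave is a knight.
Quinn is a knight.

Verification:
- Grace (knight) says "At least one of us is a knight" - this is TRUE because Grace, Uma, Dave, and Quinn are knights.
- Carol (knave) says "Dave and I are the same type" - this is FALSE (a lie) because Carol is a knave and Dave is a knight.
- Uma (knight) says "Carol always lies" - this is TRUE because Carol is a knave.
- Dave (knight) says "Carol always lies" - this is TRUE because Carol is a knave.
- Quinn (knight) says "Either Carol or Dave is a knight, but not both" - this is TRUE because Carol is a knave and Dave is a knight.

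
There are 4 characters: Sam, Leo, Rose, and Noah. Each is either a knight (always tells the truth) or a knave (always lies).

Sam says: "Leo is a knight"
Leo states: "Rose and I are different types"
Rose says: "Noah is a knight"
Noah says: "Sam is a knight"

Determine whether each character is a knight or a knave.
Sam is a knave.
Leo is a knave.
Rose is a knave.
Noah is a knave.

Verification:
- Sam (knave) says "Leo is a knight" - this is FALSE (a lie) because Leo is a knave.
- Leo (knave) says "Rose and I are different types" - this is FALSE (a lie) because Leo is a knave and Rose is a knave.
- Rose (knave) says "Noah is a knight" - this is FALSE (a lie) because Noah is a knave.
- Noah (knave) says "Sam is a knight" - this is FALSE (a lie) because Sam is a knave.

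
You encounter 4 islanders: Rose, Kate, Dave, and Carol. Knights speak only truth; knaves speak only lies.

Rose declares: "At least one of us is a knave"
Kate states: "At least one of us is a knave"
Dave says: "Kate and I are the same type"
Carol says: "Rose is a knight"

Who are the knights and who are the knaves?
Rose is a knight.
Kate is a knight.
Dave is a knave.
Carol is a knight.

Verification:
- Rose (knight) says "At least one of us is a knave" - this is TRUE because Dave is a knave.
- Kate (knight) says "At least one of us is a knave" - this is TRUE because Dave is a knave.
- Dave (knave) says "Kate and I are the same type" - this is FALSE (a lie) because Dave is a knave and Kate is a knight.
- Carol (knight) says "Rose is a knight" - this is TRUE because Rose is a knight.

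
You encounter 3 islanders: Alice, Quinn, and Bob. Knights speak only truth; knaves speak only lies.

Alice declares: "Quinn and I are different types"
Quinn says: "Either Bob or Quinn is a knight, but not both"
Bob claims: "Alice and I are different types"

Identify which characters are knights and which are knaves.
Alice is a knave.
Quinn is a knave.
Bob is a knave.

Verification:
- Alice (knave) says "Quinn and I are different types" - this is FALSE (a lie) because Alice is a knave and Quinn is a knave.
- Quinn (knave) says "Either Bob or Quinn is a knight, but not both" - this is FALSE (a lie) because Bob is a knave and Quinn is a knave.
- Bob (knave) says "Alice and I are different types" - this is FALSE (a lie) because Bob is a knave and Alice is a knave.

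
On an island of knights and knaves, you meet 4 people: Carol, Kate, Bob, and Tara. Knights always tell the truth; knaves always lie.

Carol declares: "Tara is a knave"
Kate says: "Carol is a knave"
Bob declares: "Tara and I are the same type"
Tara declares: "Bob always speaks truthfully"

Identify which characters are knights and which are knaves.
Carol is a knave.
Kate is a knight.
Bob is a knight.
Tara is a knight.

Verification:
- Carol (knave) says "Tara is a knave" - this is FALSE (a lie) because Tara is a knight.
- Kate (knight) says "Carol is a knave" - this is TRUE because Carol is a knave.
- Bob (knight) says "Tara and I are the same type" - this is TRUE because Bob is a knight and Tara is a knight.
- Tara (knight) says "Bob always speaks truthfully" - this is TRUE because Bob is a knight.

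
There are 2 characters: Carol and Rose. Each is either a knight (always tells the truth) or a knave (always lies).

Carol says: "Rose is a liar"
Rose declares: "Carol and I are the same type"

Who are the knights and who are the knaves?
Carol is a knight.
Rose is a knave.

Verification:
- Carol (knight) says "Rose is a liar" - this is TRUE because Rose is a knave.
- Rose (knave) says "Carol and I are the same type" - this is FALSE (a lie) because Rose is a knave and Carol is a knight.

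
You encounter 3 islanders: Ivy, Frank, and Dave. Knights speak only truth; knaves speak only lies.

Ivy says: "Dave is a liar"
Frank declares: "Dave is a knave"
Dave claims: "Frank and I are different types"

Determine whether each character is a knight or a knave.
Ivy is a knave.
Frank is a knave.
Dave is a knight.

Verification:
- Ivy (knave) says "Dave is a liar" - this is FALSE (a lie) because Dave is a knight.
- Frank (knave) says "Dave is a knave" - this is FALSE (a lie) because Dave is a knight.
- Dave (knight) says "Frank and I are different types" - this is TRUE because Dave is a knight and Frank is a knave.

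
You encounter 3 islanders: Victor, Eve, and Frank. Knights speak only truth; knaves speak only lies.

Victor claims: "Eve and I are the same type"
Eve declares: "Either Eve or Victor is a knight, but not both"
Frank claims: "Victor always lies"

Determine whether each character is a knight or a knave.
Victor is a knave.
Eve is a knight.
Frank is a knight.

Verification:
- Victor (knave) says "Eve and I are the same type" - this is FALSE (a lie) because Victor is a knave and Eve is a knight.
- Eve (knight) says "Either Eve or Victor is a knight, but not both" - this is TRUE because Eve is a knight and Victor is a knave.
- Frank (knight) says "Victor always lies" - this is TRUE because Victor is a knave.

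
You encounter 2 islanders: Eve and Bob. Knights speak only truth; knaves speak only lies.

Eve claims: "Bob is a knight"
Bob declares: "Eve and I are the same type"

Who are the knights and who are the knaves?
Eve is a knight.
Bob is a knight.

Verification:
- Eve (knight) says "Bob is a knight" - this is TRUE because Bob is a knight.
- Bob (knight) says "Eve and I are the same type" - this is TRUE because Bob is a knight and Eve is a knight.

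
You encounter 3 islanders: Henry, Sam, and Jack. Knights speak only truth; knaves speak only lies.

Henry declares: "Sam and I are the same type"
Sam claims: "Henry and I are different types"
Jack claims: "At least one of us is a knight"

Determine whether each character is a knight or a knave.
Henry is a knave.
Sam is a knight.
Jack is a knight.

Verification:
- Henry (knave) says "Sam and I are the same type" - this is FALSE (a lie) because Henry is a knave and Sam is a knight.
- Sam (knight) says "Henry and I are different types" - this is TRUE because Sam is a knight and Henry is a knave.
- Jack (knight) says "At least one of us is a knight" - this is TRUE because Sam and Jack are knights.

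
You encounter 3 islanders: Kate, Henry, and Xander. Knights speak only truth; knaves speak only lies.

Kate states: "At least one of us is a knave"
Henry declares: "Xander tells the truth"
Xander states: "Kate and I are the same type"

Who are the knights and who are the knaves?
Kate is a knight.
Henry is a knave.
Xander is a knave.

Verification:
- Kate (knight) says "At least one of us is a knave" - this is TRUE because Henry and Xander are knaves.
- Henry (knave) says "Xander tells the truth" - this is FALSE (a lie) because Xander is a knave.
- Xander (knave) says "Kate and I are the same type" - this is FALSE (a lie) because Xander is a knave and Kate is a knight.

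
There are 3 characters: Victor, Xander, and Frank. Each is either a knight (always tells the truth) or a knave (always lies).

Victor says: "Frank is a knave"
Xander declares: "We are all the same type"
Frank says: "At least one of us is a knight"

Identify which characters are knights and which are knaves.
Victor is a knave.
Xander is a knave.
Frank is a knight.

Verification:
- Victor (knave) says "Frank is a knave" - this is FALSE (a lie) because Frank is a knight.
- Xander (knave) says "We are all the same type" - this is FALSE (a lie) because Frank is a knight and Victor and Xander are knaves.
- Frank (knight) says "At least one of us is a knight" - this is TRUE because Frank is a knight.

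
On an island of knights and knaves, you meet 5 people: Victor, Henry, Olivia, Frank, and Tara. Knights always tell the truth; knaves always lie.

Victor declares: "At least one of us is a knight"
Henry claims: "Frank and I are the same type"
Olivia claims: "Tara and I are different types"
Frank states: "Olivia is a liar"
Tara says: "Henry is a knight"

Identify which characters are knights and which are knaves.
Victor is a knight.
Henry is a knave.
Olivia is a knave.
Frank is a knight.
Tara is a knave.

Verification:
- Victor (knight) says "At least one of us is a knight" - this is TRUE because Victor and Frank are knights.
- Henry (knave) says "Frank and I are the same type" - this is FALSE (a lie) because Henry is a knave and Frank is a knight.
- Olivia (knave) says "Tara and I are different types" - this is FALSE (a lie) because Olivia is a knave and Tara is a knave.
- Frank (knight) says "Olivia is a liar" - this is TRUE because Olivia is a knave.
- Tara (knave) says "Henry is a knight" - this is FALSE (a lie) because Henry is a knave.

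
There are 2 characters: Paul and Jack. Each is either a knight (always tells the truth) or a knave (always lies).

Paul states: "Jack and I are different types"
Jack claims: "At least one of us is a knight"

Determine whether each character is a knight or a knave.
Paul is a knave.
Jack is a knave.

Verification:
- Paul (knave) says "Jack and I are different types" - this is FALSE (a lie) because Paul is a knave and Jack is a knave.
- Jack (knave) says "At least one of us is a knight" - this is FALSE (a lie) because no one is a knight.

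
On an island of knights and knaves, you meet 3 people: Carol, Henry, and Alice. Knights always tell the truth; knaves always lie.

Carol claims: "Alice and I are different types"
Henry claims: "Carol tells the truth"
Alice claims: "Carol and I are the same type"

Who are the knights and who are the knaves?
Carol is a knight.
Henry is a knight.
Alice is a knave.

Verification:
- Carol (knight) says "Alice and I are different types" - this is TRUE because Carol is a knight and Alice is a knave.
- Henry (knight) says "Carol tells the truth" - this is TRUE because Carol is a knight.
- Alice (knave) says "Carol and I are the same type" - this is FALSE (a lie) because Alice is a knave and Carol is a knight.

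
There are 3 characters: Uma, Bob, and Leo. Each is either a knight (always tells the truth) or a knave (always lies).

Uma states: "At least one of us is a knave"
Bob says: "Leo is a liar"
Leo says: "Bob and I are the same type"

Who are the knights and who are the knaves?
Uma is a knight.
Bob is a knight.
Leo is a knave.

Verification:
- Uma (knight) says "At least one of us is a knave" - this is TRUE because Leo is a knave.
- Bob (knight) says "Leo is a liar" - this is TRUE because Leo is a knave.
- Leo (knave) says "Bob and I are the same type" - this is FALSE (a lie) because Leo is a knave and Bob is a knight.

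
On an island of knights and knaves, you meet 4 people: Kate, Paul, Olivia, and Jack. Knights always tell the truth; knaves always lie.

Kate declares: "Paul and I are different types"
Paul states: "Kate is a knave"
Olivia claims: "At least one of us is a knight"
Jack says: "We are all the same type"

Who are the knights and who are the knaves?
Kate is a knight.
Paul is a knave.
Olivia is a knight.
Jack is a knave.

Verification:
- Kate (knight) says "Paul and I are different types" - this is TRUE because Kate is a knight and Paul is a knave.
- Paul (knave) says "Kate is a knave" - this is FALSE (a lie) because Kate is a knight.
- Olivia (knight) says "At least one of us is a knight" - this is TRUE because Kate and Olivia are knights.
- Jack (knave) says "We are all the same type" - this is FALSE (a lie) because Kate and Olivia are knights and Paul and Jack are knaves.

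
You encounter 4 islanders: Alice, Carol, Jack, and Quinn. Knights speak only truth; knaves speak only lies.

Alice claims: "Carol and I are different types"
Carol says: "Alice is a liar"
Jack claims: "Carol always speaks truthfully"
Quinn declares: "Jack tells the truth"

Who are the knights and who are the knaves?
Alice is a knight.
Carol is a knave.
Jack is a knave.
Quinn is a knave.

Verification:
- Alice (knight) says "Carol and I are different types" - this is TRUE because Alice is a knight and Carol is a knave.
- Carol (knave) says "Alice is a liar" - this is FALSE (a lie) because Alice is a knight.
- Jack (knave) says "Carol always speaks truthfully" - this is FALSE (a lie) because Carol is a knave.
- Quinn (knave) says "Jack tells the truth" - this is FALSE (a lie) because Jack is a knave.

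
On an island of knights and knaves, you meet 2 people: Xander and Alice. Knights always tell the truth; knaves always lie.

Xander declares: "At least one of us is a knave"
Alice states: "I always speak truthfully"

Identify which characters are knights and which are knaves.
Xander is a knight.
Alice is a knave.

Verification:
- Xander (knight) says "At least one of us is a knave" - this is TRUE because Alice is a knave.
- Alice (knave) says "I always speak truthfully" - this is FALSE (a lie) because Alice is a knave.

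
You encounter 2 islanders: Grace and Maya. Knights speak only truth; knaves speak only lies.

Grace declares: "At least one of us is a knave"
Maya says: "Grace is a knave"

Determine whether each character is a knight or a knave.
Grace is a knight.
Maya is a knave.

Verification:
- Grace (knight) says "At least one of us is a knave" - this is TRUE because Maya is a knave.
- Maya (knave) says "Grace is a knave" - this is FALSE (a lie) because Grace is a knight.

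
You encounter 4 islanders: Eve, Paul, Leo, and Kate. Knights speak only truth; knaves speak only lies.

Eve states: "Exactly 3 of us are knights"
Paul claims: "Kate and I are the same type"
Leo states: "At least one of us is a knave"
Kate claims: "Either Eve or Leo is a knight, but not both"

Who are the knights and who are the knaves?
Eve is a knave.
Paul is a knave.
Leo is a knight.
Kate is a knight.

Verification:
- Eve (knave) says "Exactly 3 of us are knights" - this is FALSE (a lie) because there are 2 knights.
- Paul (knave) says "Kate and I are the same type" - this is FALSE (a lie) because Paul is a knave and Kate is a knight.
- Leo (knight) says "At least one of us is a knave" - this is TRUE because Eve and Paul are knaves.
- Kate (knight) says "Either Eve or Leo is a knight, but not both" - this is TRUE because Eve is a knave and Leo is a knight.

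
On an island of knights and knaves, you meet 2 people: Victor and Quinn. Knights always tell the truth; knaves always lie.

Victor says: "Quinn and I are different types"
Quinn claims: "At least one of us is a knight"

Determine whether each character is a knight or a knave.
Victor is a knave.
Quinn is a knave.

Verification:
- Victor (knave) says "Quinn and I are different types" - this is FALSE (a lie) because Victor is a knave and Quinn is a knave.
- Quinn (knave) says "At least one of us is a knight" - this is FALSE (a lie) because no one is a knight.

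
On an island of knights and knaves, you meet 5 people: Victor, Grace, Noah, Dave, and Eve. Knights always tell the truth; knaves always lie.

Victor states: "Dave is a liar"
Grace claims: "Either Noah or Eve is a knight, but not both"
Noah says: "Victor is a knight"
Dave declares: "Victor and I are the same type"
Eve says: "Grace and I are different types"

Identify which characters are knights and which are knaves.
Victor is a knight.
Grace is a knave.
Noah is a knight.
Dave is a knave.
Eve is a knight.

Verification:
- Victor (knight) says "Dave is a liar" - this is TRUE because Dave is a knave.
- Grace (knave) says "Either Noah or Eve is a knight, but not both" - this is FALSE (a lie) because Noah is a knight and Eve is a knight.
- Noah (knight) says "Victor is a knight" - this is TRUE because Victor is a knight.
- Dave (knave) says "Victor and I are the same type" - this is FALSE (a lie) because Dave is a knave and Victor is a knight.
- Eve (knight) says "Grace and I are different types" - this is TRUE because Eve is a knight and Grace is a knave.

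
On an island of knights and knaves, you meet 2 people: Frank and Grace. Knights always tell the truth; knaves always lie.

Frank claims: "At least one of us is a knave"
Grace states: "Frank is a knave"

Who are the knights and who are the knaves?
Frank is a knight.
Grace is a knave.

Verification:
- Frank (knight) says "At least one of us is a knave" - this is TRUE because Grace is a knave.
- Grace (knave) says "Frank is a knave" - this is FALSE (a lie) because Frank is a knight.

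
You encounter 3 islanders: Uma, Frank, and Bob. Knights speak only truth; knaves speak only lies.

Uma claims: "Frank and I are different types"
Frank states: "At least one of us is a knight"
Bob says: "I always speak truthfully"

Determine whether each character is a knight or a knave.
Uma is a knave.
Frank is a knave.
Bob is a knave.

Verification:
- Uma (knave) says "Frank and I are different types" - this is FALSE (a lie) because Uma is a knave and Frank is a knave.
- Frank (knave) says "At least one of us is a knight" - this is FALSE (a lie) because no one is a knight.
- Bob (knave) says "I always speak truthfully" - this is FALSE (a lie) because Bob is a knave.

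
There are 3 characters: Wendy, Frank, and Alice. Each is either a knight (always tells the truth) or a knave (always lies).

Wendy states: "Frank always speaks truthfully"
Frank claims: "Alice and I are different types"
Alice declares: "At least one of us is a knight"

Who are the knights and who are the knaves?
Wendy is a knave.
Frank is a knave.
Alice is a knave.

Verification:
- Wendy (knave) says "Frank always speaks truthfully" - this is FALSE (a lie) because Frank is a knave.
- Frank (knave) says "Alice and I are different types" - this is FALSE (a lie) because Frank is a knave and Alice is a knave.
- Alice (knave) says "At least one of us is a knight" - this is FALSE (a lie) because no one is a knight.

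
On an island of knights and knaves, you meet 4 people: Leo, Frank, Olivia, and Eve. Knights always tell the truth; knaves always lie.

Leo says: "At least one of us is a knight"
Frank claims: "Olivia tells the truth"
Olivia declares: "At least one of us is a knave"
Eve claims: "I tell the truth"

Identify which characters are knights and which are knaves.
Leo is a knight.
Frank is a knight.
Olivia is a knight.
Eve is a knave.

Verification:
- Leo (knight) says "At least one of us is a knight" - this is TRUE because Leo, Frank, and Olivia are knights.
- Frank (knight) says "Olivia tells the truth" - this is TRUE because Olivia is a knight.
- Olivia (knight) says "At least one of us is a knave" - this is TRUE because Eve is a knave.
- Eve (knave) says "I tell the truth" - this is FALSE (a lie) because Eve is a knave.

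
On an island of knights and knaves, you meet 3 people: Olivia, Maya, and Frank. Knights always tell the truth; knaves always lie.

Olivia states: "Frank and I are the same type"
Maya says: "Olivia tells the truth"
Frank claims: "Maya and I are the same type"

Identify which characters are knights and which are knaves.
Olivia is a knight.
Maya is a knight.
Frank is a knight.

Verification:
- Olivia (knight) says "Frank and I are the same type" - this is TRUE because Olivia is a knight and Frank is a knight.
- Maya (knight) says "Olivia tells the truth" - this is TRUE because Olivia is a knight.
- Frank (knight) says "Maya and I are the same type" - this is TRUE because Frank is a knight and Maya is a knight.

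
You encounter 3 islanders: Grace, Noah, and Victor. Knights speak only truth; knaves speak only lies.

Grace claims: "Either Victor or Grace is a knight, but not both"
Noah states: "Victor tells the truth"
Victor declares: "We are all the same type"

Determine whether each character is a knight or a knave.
Grace is a knight.
Noah is a knave.
Victor is a knave.

Verification:
- Grace (knight) says "Either Victor or Grace is a knight, but not both" - this is TRUE because Victor is a knave and Grace is a knight.
- Noah (knave) says "Victor tells the truth" - this is FALSE (a lie) because Victor is a knave.
- Victor (knave) says "We are all the same type" - this is FALSE (a lie) because Grace is a knight and Noah and Victor are knaves.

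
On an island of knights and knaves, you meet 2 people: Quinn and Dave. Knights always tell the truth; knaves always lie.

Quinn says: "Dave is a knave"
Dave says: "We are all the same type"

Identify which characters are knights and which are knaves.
Quinn is a knight.
Dave is a knave.

Verification:
- Quinn (knight) says "Dave is a knave" - this is TRUE because Dave is a knave.
- Dave (knave) says "We are all the same type" - this is FALSE (a lie) because Quinn is a knight and Dave is a knave.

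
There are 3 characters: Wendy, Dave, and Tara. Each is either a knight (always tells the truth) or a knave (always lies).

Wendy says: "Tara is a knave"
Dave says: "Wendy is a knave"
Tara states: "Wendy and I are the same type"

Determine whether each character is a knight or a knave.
Wendy is a knight.
Dave is a knave.
Tara is a knave.

Verification:
- Wendy (knight) says "Tara is a knave" - this is TRUE because Tara is a knave.
- Dave (knave) says "Wendy is a knave" - this is FALSE (a lie) because Wendy is a knight.
- Tara (knave) says "Wendy and I are the same type" - this is FALSE (a lie) because Tara is a knave and Wendy is a knight.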